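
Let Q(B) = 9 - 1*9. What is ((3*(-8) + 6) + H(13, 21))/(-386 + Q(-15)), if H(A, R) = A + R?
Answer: -8/193 ≈ -0.041451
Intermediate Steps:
Q(B) = 0 (Q(B) = 9 - 9 = 0)
((3*(-8) + 6) + H(13, 21))/(-386 + Q(-15)) = ((3*(-8) + 6) + (13 + 21))/(-386 + 0) = ((-24 + 6) + 34)/(-386) = (-18 + 34)*(-1/386) = 16*(-1/386) = -8/193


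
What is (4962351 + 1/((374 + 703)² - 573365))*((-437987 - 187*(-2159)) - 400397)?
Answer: -1265154509583039215/586564 ≈ -2.1569e+12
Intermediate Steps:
(4962351 + 1/((374 + 703)² - 573365))*((-437987 - 187*(-2159)) - 400397) = (4962351 + 1/(1077² - 573365))*((-437987 + 403733) - 400397) = (4962351 + 1/(1159929 - 573365))*(-34254 - 400397) = (4962351 + 1/586564)*(-434651) = (2910736451965/586564)*(-434651) = -1265154509583039215/586564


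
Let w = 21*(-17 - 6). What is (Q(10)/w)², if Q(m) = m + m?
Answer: 400/233289 ≈ 0.0017146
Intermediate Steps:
Q(m) = 2*m
w = -483 (w = 21*(-23) = -483)
(Q(10)/w)² = ((2*10)/(-483))² = (20*(-1/483))² = (-20/483)² = 400/233289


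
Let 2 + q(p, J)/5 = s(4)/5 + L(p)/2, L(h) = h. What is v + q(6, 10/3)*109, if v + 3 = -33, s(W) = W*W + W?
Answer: 2689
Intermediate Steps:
s(W) = W + W**2 (s(W) = W**2 + W = W + W**2)
v = -36 (v = -3 - 33 = -36)
q(p, J) = 10 + 5*p/2 (q(p, J) = -10 + 5*((4*(1 + 4))/5 + p/2) = -10 + 5*((4*5)*(1/5) + p*(1/2)) = -10 + 5*(20*(1/5) + p/2) = -10 + 5*(4 + p/2) = -10 + (20 + 5*p/2) = 10 + 5*p/2)
v + q(6, 10/3)*109 = -36 + (10 + (5/2)*6)*109 = -36 + (10 + 15)*109 = -36 + 25*109 = -36 + 2725 = 2689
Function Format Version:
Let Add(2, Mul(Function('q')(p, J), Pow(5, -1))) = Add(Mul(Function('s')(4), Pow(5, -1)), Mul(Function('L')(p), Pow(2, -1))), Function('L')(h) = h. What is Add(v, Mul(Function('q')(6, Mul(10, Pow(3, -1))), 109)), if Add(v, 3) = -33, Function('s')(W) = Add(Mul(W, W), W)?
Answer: 2689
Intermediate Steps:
Function('s')(W) = Add(W, Pow(W, 2)) (Function('s')(W) = Add(Pow(W, 2), W) = Add(W, Pow(W, 2)))
v = -36 (v = Add(-3, -33) = -36)
Function('q')(p, J) = Add(10, Mul(Rational(5, 2), p)) (Function('q')(p, J) = Add(-10, Mul(5, Add(Mul(Mul(4, Add(1, 4)), Pow(5, -1)), Mul(p, Pow(2, -1))))) = Add(-10, Mul(5, Add(Mul(Mul(4, 5), Rational(1, 5)), Mul(p, Rational(1, 2))))) = Add(-10, Mul(5, Add(Mul(20, Rational(1, 5)), Mul(Rational(1, 2), p)))) = Add(-10, Mul(5, Add(4, Mul(Rational(1, 2), p)))) = Add(-10, Add(20, Mul(Rational(5, 2), p))) = Add(10, Mul(Rational(5, 2), p)))
Add(v, Mul(Function('q')(6, Mul(10, Pow(3, -1))), 109)) = Add(-36, Mul(Add(10, Mul(Rational(5, 2), 6)), 109)) = Add(-36, Mul(Add(10, 15), 109)) = Add(-36, Mul(25, 109)) = Add(-36, 2725) = 2689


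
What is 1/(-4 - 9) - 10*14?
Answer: -1821/13 ≈ -140.08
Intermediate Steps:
1/(-4 - 9) - 10*14 = 1/(-13) - 140 = -1/13 - 140 = -1821/13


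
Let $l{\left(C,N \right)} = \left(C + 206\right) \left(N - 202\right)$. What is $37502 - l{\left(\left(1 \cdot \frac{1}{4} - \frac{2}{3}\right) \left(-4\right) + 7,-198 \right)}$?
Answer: $\frac{370106}{3} \approx 1.2337 \cdot 10^{5}$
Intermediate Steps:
$l{\left(C,N \right)} = \left(-202 + N\right) \left(206 + C\right)$ ($l{\left(C,N \right)} = \left(206 + C\right) \left(-202 + N\right) = \left(-202 + N\right) \left(206 + C\right)$)
$37502 - l{\left(\left(1 \cdot \frac{1}{4} - \frac{2}{3}\right) \left(-4\right) + 7,-198 \right)} = 37502 - \left(-41612 - 202 \left(\left(1 \cdot \frac{1}{4} - \frac{2}{3}\right) \left(-4\right) + 7\right) + 206 \left(-198\right) + \left(\left(1 \cdot \frac{1}{4} - \frac{2}{3}\right) \left(-4\right) + 7\right) \left(-198\right)\right) = 37502 - \left(-41612 - 202 \left(\left(1 \cdot \frac{1}{4} - \frac{2}{3}\right) \left(-4\right) + 7\right) - 40788 + \left(\left(1 \cdot \frac{1}{4} - \frac{2}{3}\right) \left(-4\right) + 7\right) \left(-198\right)\right) = 37502 - \left(-41612 - 202 \left(\left(\frac{1}{4} - \frac{2}{3}\right) \left(-4\right) + 7\right) - 40788 + \left(\left(\frac{1}{4} - \frac{2}{3}\right) \left(-4\right) + 7\right) \left(-198\right)\right) = 37502 - \left(-41612 - 202 \left(\left(- \frac{5}{12}\right) \left(-4\right) + 7\right) - 40788 + \left(\left(- \frac{5}{12}\right) \left(-4\right) + 7\right) \left(-198\right)\right) = 37502 - \left(-41612 - 202 \left(\frac{5}{3} + 7\right) - 40788 + \left(\frac{5}{3} + 7\right) \left(-198\right)\right) = 37502 - \left(-41612 - \frac{5252}{3} - 40788 + \frac{26}{3} \left(-198\right)\right) = 37502 - \left(-41612 - \frac{5252}{3} - 40788 - 1716\right) = 37502 - - \frac{257600}{3} = 37502 + \frac{257600}{3} = \frac{370106}{3}$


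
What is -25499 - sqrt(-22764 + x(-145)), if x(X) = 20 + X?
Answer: -25499 - I*sqrt(22889) ≈ -25499.0 - 151.29*I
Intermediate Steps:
-25499 - sqrt(-22764 + x(-145)) = -25499 - sqrt(-22764 + (20 - 145)) = -25499 - sqrt(-22764 - 125) = -25499 - sqrt(-22889) = -25499 - I*sqrt(22889)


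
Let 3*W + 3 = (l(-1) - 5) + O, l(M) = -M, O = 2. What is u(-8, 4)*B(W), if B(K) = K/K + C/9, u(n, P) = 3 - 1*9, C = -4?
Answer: -10/3 ≈ -3.3333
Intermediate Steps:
u(n, P) = -6 (u(n, P) = 3 - 9 = -6)
W = -5/3 (W = -1 + ((-1*(-1) - 5) + 2)/3 = -1 + ((1 - 5) + 2)/3 = -1 + (-4 + 2)/3 = -1 + (⅓)*(-2) = -1 - ⅔ = -5/3 ≈ -1.6667)
B(K) = 5/9 (B(K) = K/K - 4/9 = 1 - 4*⅑ = 1 - 4/9 = 5/9)
u(-8, 4)*B(W) = -6*5/9 = -10/3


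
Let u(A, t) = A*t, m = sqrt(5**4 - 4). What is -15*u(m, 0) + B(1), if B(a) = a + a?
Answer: 2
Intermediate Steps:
B(a) = 2*a
m = 3*sqrt(69) (m = sqrt(625 - 4) = sqrt(621) = 3*sqrt(69) ≈ 24.920)
-15*u(m, 0) + B(1) = -15*3*sqrt(69)*0 + 2*1 = -15*0 + 2 = 0 + 2 = 2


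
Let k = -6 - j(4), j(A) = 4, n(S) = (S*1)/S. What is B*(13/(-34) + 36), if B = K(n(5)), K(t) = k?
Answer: -6055/17 ≈ -356.18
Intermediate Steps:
n(S) = 1 (n(S) = S/S = 1)
k = -10 (k = -6 - 1*4 = -6 - 4 = -10)
K(t) = -10
B = -10
B*(13/(-34) + 36) = -10*(13/(-34) + 36) = -10*(13*(-1/34) + 36) = -10*(-13/34 + 36) = -10*1211/34 = -6055/17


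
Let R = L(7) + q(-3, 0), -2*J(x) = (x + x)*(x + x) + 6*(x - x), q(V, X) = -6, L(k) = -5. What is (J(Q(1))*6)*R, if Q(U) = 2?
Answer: 528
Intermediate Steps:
J(x) = -2*x² (J(x) = -((x + x)*(x + x) + 6*(x - x))/2 = -((2*x)*(2*x) + 6*0)/2 = -(4*x² + 0)/2 = -2*x²)
R = -11 (R = -5 - 6 = -11)
(J(Q(1))*6)*R = (-2*2²*6)*(-11) = (-2*4*6)*(-11) = -8*6*(-11) = -48*(-11) = 528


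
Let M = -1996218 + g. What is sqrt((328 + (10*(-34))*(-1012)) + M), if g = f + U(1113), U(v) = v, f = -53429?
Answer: I*sqrt(1704126) ≈ 1305.4*I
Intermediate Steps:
g = -52316 (g = -53429 + 1113 = -52316)
M = -2048534 (M = -1996218 - 52316 = -2048534)
sqrt((328 + (10*(-34))*(-1012)) + M) = sqrt((328 + (10*(-34))*(-1012)) - 2048534) = sqrt((328 - 340*(-1012)) - 2048534) = sqrt((328 + 344080) - 2048534) = sqrt(344408 - 2048534) = sqrt(-1704126) = I*sqrt(1704126)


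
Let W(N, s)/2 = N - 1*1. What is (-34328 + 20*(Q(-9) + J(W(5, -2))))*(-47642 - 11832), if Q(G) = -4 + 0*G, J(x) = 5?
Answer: 2040433992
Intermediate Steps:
W(N, s) = -2 + 2*N (W(N, s) = 2*(N - 1*1) = 2*(N - 1) = 2*(-1 + N) = -2 + 2*N)
Q(G) = -4 (Q(G) = -4 + 0 = -4)
(-34328 + 20*(Q(-9) + J(W(5, -2))))*(-47642 - 11832) = (-34328 + 20*(-4 + 5))*(-47642 - 11832) = (-34328 + 20*1)*(-59474) = (-34328 + 20)*(-59474) = -34308*(-59474) = 2040433992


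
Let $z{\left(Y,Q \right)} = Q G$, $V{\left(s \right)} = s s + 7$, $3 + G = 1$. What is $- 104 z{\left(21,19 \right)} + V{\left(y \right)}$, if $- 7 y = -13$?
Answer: $\frac{194160}{49} \approx 3962.4$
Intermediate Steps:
$G = -2$ ($G = -3 + 1 = -2$)
$y = \frac{13}{7}$ ($y = \left(- \frac{1}{7}\right) \left(-13\right) = \frac{13}{7} \approx 1.8571$)
$V{\left(s \right)} = 7 + s^{2}$ ($V{\left(s \right)} = s^{2} + 7 = 7 + s^{2}$)
$z{\left(Y,Q \right)} = - 2 Q$ ($z{\left(Y,Q \right)} = Q \left(-2\right) = - 2 Q$)
$- 104 z{\left(21,19 \right)} + V{\left(y \right)} = - 104 \left(\left(-2\right) 19\right) + \left(7 + \left(\frac{13}{7}\right)^{2}\right) = \left(-104\right) \left(-38\right) + \left(7 + \frac{169}{49}\right) = 3952 + \frac{512}{49} = \frac{194160}{49}$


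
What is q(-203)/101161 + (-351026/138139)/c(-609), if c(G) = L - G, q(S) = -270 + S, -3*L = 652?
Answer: -183304626283/16419778270325 ≈ -0.011164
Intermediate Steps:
L = -652/3 (L = -1/3*652 = -652/3 ≈ -217.33)
c(G) = -652/3 - G
q(-203)/101161 + (-351026/138139)/c(-609) = (-270 - 203)/101161 + (-351026/138139)/(-652/3 - 1*(-609)) = -473*1/101161 + (-351026*1/138139)/(-652/3 + 609) = -473/101161 - 351026/(138139*1175/3) = -473/101161 - 351026/138139*3/1175 = -473/101161 - 1053078/162313325 = -183304626283/16419778270325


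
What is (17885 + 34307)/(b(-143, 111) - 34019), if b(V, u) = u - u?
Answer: -52192/34019 ≈ -1.5342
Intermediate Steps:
b(V, u) = 0
(17885 + 34307)/(b(-143, 111) - 34019) = (17885 + 34307)/(0 - 34019) = 52192/(-34019) = 52192*(-1/34019) = -52192/34019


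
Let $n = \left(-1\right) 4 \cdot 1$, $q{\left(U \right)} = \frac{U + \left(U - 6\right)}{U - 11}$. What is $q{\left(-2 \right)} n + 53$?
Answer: $\frac{649}{13} \approx 49.923$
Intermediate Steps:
$q{\left(U \right)} = \frac{-6 + 2 U}{-11 + U}$ ($q{\left(U \right)} = \frac{U + \left(-6 + U\right)}{-11 + U} = \frac{-6 + 2 U}{-11 + U}$)
$n = -4$ ($n = \left(-4\right) 1 = -4$)
$q{\left(-2 \right)} n + 53 = \frac{2 \left(-3 - 2\right)}{-11 - 2} \left(-4\right) + 53 = 2 \frac{1}{-13} \left(-5\right) \left(-4\right) + 53 = 2 \left(- \frac{1}{13}\right) \left(-5\right) \left(-4\right) + 53 = \frac{10}{13} \left(-4\right) + 53 = - \frac{40}{13} + 53 = \frac{649}{13}$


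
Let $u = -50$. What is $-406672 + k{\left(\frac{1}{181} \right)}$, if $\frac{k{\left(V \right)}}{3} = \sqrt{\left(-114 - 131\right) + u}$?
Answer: $-406672 + 3 i \sqrt{295} \approx -4.0667 \cdot 10^{5} + 51.527 i$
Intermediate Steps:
$k{\left(V \right)} = 3 i \sqrt{295}$ ($k{\left(V \right)} = 3 \sqrt{\left(-114 - 131\right) - 50} = 3 \sqrt{-245 - 50} = 3 \sqrt{-295} = 3 i \sqrt{295}$)
$-406672 + k{\left(\frac{1}{181} \right)} = -406672 + 3 i \sqrt{295}$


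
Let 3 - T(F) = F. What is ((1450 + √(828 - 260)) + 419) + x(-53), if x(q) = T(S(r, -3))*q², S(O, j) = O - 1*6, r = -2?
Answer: 32768 + 2*√142 ≈ 32792.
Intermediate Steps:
S(O, j) = -6 + O (S(O, j) = O - 6 = -6 + O)
T(F) = 3 - F
x(q) = 11*q² (x(q) = (3 - (-6 - 2))*q² = (3 - 1*(-8))*q² = (3 + 8)*q² = 11*q²)
((1450 + √(828 - 260)) + 419) + x(-53) = ((1450 + √(828 - 260)) + 419) + 11*(-53)² = ((1450 + √568) + 419) + 11*2809 = ((1450 + 2*√142) + 419) + 30899 = (1869 + 2*√142) + 30899 = 32768 + 2*√142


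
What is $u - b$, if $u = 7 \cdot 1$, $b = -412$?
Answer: $419$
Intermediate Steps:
$u = 7$
$u - b = 7 - -412 = 7 + 412 = 419$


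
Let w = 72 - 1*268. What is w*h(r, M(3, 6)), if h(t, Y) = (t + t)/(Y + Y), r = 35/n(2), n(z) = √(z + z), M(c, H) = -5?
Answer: 686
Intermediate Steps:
n(z) = √2*√z (n(z) = √(2*z) = √2*√z)
w = -196 (w = 72 - 268 = -196)
r = 35/2 (r = 35/((√2*√2)) = 35/2 ≈ 17.500)
h(t, Y) = t/Y (h(t, Y) = (2*t)/((2*Y)) = (2*t)*(1/(2*Y)) = t/Y)
w*h(r, M(3, 6)) = -3430/(-5) = -3430*(-1)/5 = -196*(-7/2) = 686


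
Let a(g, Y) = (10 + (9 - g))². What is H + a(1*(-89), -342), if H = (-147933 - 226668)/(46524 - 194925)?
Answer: 577107955/49467 ≈ 11667.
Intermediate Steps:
H = 124867/49467 (H = -374601/(-148401) = -374601*(-1/148401) = 124867/49467 ≈ 2.5243)
a(g, Y) = (19 - g)²
H + a(1*(-89), -342) = 124867/49467 + (-19 + 1*(-89))² = 124867/49467 + (-19 - 89)² = 124867/49467 + (-108)² = 124867/49467 + 11664 = 577107955/49467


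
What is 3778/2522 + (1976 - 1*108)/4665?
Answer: 11167733/5882565 ≈ 1.8984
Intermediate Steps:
3778/2522 + (1976 - 1*108)/4665 = 3778*(1/2522) + (1976 - 108)*(1/4665) = 1889/1261 + 1868*(1/4665) = 1889/1261 + 1868/4665 = 11167733/5882565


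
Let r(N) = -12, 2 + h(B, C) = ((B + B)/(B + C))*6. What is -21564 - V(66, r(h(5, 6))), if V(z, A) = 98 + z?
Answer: -21728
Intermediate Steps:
h(B, C) = -2 + 12*B/(B + C) (h(B, C) = -2 + ((B + B)/(B + C))*6 = -2 + ((2*B)/(B + C))*6 = -2 + (2*B/(B + C))*6 = -2 + 12*B/(B + C))
-21564 - V(66, r(h(5, 6))) = -21564 - (98 + 66) = -21564 - 1*164 = -21564 - 164 = -21728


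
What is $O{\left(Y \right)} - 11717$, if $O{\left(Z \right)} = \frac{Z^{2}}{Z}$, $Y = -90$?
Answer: $-11807$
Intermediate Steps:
$O{\left(Z \right)} = Z$
$O{\left(Y \right)} - 11717 = -90 - 11717 = -11807$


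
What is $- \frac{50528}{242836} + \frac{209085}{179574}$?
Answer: $\frac{3474987499}{3633919322} \approx 0.95626$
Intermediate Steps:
$- \frac{50528}{242836} + \frac{209085}{179574} = \left(-50528\right) \frac{1}{242836} + 209085 \cdot \frac{1}{179574} = - \frac{12632}{60709} + \frac{69695}{59858} = \frac{3474987499}{3633919322}$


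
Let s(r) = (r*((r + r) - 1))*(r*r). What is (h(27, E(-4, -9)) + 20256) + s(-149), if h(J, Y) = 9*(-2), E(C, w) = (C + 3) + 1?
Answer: 989096989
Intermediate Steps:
E(C, w) = 4 + C (E(C, w) = (3 + C) + 1 = 4 + C)
h(J, Y) = -18
s(r) = r³*(-1 + 2*r) (s(r) = (r*(2*r - 1))*r² = (r*(-1 + 2*r))*r² = r³*(-1 + 2*r))
(h(27, E(-4, -9)) + 20256) + s(-149) = (-18 + 20256) + (-149)³*(-1 + 2*(-149)) = 20238 - 3307949*(-1 - 298) = 20238 - 3307949*(-299) = 20238 + 989076751 = 989096989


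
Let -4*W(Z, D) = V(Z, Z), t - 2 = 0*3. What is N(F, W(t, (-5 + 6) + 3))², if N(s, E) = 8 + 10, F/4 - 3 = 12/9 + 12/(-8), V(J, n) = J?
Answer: 324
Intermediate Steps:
t = 2 (t = 2 + 0*3 = 2 + 0 = 2)
W(Z, D) = -Z/4
F = 34/3 (F = 12 + 4*(12/9 + 12/(-8)) = 12 + 4*(12*(⅑) + 12*(-⅛)) = 12 + 4*(4/3 - 3/2) = 12 + 4*(-⅙) = 12 - ⅔ = 34/3 ≈ 11.333)
N(s, E) = 18
N(F, W(t, (-5 + 6) + 3))² = 18² = 324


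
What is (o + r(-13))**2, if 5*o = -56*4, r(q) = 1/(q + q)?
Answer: 33977241/16900 ≈ 2010.5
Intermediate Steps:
r(q) = 1/(2*q)
o = -224/5 (o = (-56*4)/5 = (1/5)*(-224) = -224/5 ≈ -44.800)
(o + r(-13))**2 = (-224/5 + (1/2)/(-13))**2 = (-224/5 + (1/2)*(-1/13))**2 = (-224/5 - 1/26)**2 = (-5829/130)**2 = 33977241/16900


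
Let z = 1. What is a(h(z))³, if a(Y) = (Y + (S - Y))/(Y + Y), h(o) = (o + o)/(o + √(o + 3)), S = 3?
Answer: 729/64 ≈ 11.391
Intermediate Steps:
h(o) = 2*o/(o + √(3 + o)) (h(o) = (2*o)/(o + √(3 + o)) = 2*o/(o + √(3 + o)))
a(Y) = 3/(2*Y) (a(Y) = (Y + (3 - Y))/(Y + Y) = 3/((2*Y)) = 3*(1/(2*Y)) = 3/(2*Y))
a(h(z))³ = (3/(2*((2*1/(1 + √(3 + 1))))))³ = (3/(2*((2*1/(1 + √4)))))³ = (3/(2*((2*1/(1 + 2)))))³ = (3/(2*((2*1/3))))³ = (3/(2*((2*1*(⅓)))))³ = (3/(2*(⅔)))³ = ((3/2)*(3/2))³ = (9/4)³ = 729/64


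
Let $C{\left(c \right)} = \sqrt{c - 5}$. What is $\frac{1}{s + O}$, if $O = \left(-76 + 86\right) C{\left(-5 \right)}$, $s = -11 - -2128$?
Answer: $\frac{2117}{4482689} - \frac{10 i \sqrt{10}}{4482689} \approx 0.00047226 - 7.0544 \cdot 10^{-6} i$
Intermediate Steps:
$s = 2117$ ($s = -11 + 2128 = 2117$)
$C{\left(c \right)} = \sqrt{-5 + c}$
$O = 10 i \sqrt{10}$ ($O = \left(-76 + 86\right) \sqrt{-5 - 5} = 10 \sqrt{-10} = 10 i \sqrt{10} \approx 31.623 i$)
$\frac{1}{s + O} = \frac{1}{2117 + 10 i \sqrt{10}}$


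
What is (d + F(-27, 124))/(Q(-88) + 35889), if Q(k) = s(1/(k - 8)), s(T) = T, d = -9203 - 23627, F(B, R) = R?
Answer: -3139776/3445343 ≈ -0.91131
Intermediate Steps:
d = -32830
Q(k) = 1/(-8 + k) (Q(k) = 1/(k - 8) = 1/(-8 + k))
(d + F(-27, 124))/(Q(-88) + 35889) = (-32830 + 124)/(1/(-8 - 88) + 35889) = -32706/(1/(-96) + 35889) = -32706/(-1/96 + 35889) = -32706/3445343/96 = -32706*96/3445343 = -3139776/3445343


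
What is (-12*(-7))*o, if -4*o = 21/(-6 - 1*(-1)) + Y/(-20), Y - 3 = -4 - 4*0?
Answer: 1743/20 ≈ 87.150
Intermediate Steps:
Y = -1 (Y = 3 + (-4 - 4*0) = 3 + (-4 + 0) = 3 - 4 = -1)
o = 83/80 (o = -(21/(-6 - 1*(-1)) - 1/(-20))/4 = -(21/(-6 + 1) - 1*(-1/20))/4 = -(21/(-5) + 1/20)/4 = -(21*(-⅕) + 1/20)/4 = -(-21/5 + 1/20)/4 = -¼*(-83/20) = 83/80 ≈ 1.0375)
(-12*(-7))*o = -12*(-7)*(83/80) = 84*(83/80) = 1743/20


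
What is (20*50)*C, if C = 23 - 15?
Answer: 8000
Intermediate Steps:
C = 8
(20*50)*C = (20*50)*8 = 1000*8 = 8000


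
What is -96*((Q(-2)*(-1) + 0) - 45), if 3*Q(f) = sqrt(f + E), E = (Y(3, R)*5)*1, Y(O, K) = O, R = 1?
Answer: 4320 + 32*sqrt(13) ≈ 4435.4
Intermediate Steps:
E = 15 (E = (3*5)*1 = 15*1 = 15)
Q(f) = sqrt(15 + f)/3 (Q(f) = sqrt(f + 15)/3 = sqrt(15 + f)/3)
-96*((Q(-2)*(-1) + 0) - 45) = -96*(((sqrt(15 - 2)/3)*(-1) + 0) - 45) = -96*(((sqrt(13)/3)*(-1) + 0) - 45) = -96*((-sqrt(13)/3 + 0) - 45) = -96*(-sqrt(13)/3 - 45) = -96*(-45 - sqrt(13)/3) = 4320 + 32*sqrt(13)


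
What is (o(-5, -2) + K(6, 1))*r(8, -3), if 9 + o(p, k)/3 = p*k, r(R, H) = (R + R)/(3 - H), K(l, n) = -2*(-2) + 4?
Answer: 88/3 ≈ 29.333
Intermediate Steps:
K(l, n) = 8 (K(l, n) = 4 + 4 = 8)
r(R, H) = 2*R/(3 - H) (r(R, H) = (2*R)/(3 - H) = 2*R/(3 - H))
o(p, k) = -27 + 3*k*p (o(p, k) = -27 + 3*(p*k) = -27 + 3*(k*p) = -27 + 3*k*p)
(o(-5, -2) + K(6, 1))*r(8, -3) = ((-27 + 3*(-2)*(-5)) + 8)*(-2*8/(-3 - 3)) = ((-27 + 30) + 8)*(-2*8/(-6)) = (3 + 8)*(-2*8*(-⅙)) = 11*(8/3) = 88/3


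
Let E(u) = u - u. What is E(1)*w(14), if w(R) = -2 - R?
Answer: 0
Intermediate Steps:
E(u) = 0
E(1)*w(14) = 0*(-2 - 1*14) = 0*(-2 - 14) = 0*(-16) = 0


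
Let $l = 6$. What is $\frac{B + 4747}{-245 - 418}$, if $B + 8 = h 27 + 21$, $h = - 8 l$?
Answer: $- \frac{3464}{663} \approx -5.2247$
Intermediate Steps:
$h = -48$ ($h = \left(-8\right) 6 = -48$)
$B = -1283$ ($B = -8 + \left(\left(-48\right) 27 + 21\right) = -8 + \left(-1296 + 21\right) = -8 - 1275 = -1283$)
$\frac{B + 4747}{-245 - 418} = \frac{-1283 + 4747}{-245 - 418} = \frac{3464}{-663} = 3464 \left(- \frac{1}{663}\right) = - \frac{3464}{663}$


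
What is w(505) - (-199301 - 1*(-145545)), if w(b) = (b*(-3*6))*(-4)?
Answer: 90116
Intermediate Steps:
w(b) = 72*b (w(b) = (b*(-18))*(-4) = -18*b*(-4) = 72*b)
w(505) - (-199301 - 1*(-145545)) = 72*505 - (-199301 - 1*(-145545)) = 36360 - (-199301 + 145545) = 36360 - 1*(-53756) = 36360 + 53756 = 90116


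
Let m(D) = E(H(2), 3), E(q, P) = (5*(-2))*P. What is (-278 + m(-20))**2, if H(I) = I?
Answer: 94864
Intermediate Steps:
E(q, P) = -10*P
m(D) = -30 (m(D) = -10*3 = -30)
(-278 + m(-20))**2 = (-278 - 30)**2 = (-308)**2 = 94864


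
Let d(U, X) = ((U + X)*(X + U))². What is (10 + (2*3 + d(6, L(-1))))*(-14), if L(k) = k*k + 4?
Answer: -205198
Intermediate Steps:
L(k) = 4 + k² (L(k) = k² + 4 = 4 + k²)
d(U, X) = (U + X)⁴ (d(U, X) = ((U + X)*(U + X))² = ((U + X)²)² = (U + X)⁴)
(10 + (2*3 + d(6, L(-1))))*(-14) = (10 + (2*3 + (6 + (4 + (-1)²))⁴))*(-14) = (10 + (6 + (6 + (4 + 1))⁴))*(-14) = (10 + (6 + (6 + 5)⁴))*(-14) = (10 + (6 + 11⁴))*(-14) = (10 + (6 + 14641))*(-14) = (10 + 14647)*(-14) = 14657*(-14) = -205198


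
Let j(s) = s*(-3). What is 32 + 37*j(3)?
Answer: -301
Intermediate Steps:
j(s) = -3*s
32 + 37*j(3) = 32 + 37*(-3*3) = 32 + 37*(-9) = 32 - 333 = -301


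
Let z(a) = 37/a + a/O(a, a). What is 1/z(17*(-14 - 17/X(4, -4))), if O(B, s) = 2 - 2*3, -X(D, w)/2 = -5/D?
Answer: 8840/780531 ≈ 0.011326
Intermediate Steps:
X(D, w) = 10/D (X(D, w) = -(-10)/D = 10/D)
O(B, s) = -4 (O(B, s) = 2 - 6 = -4)
z(a) = 37/a - a/4 (z(a) = 37/a + a/(-4) = 37/a + a*(-1/4) = 37/a - a/4)
1/z(17*(-14 - 17/X(4, -4))) = 1/(37/((17*(-14 - 17/(10/4)))) - 17*(-14 - 17/(10/4))/4) = 1/(37/((17*(-14 - 17/(10*(1/4))))) - 17*(-14 - 17/(10*(1/4)))/4) = 1/(37/((17*(-14 - 17/5/2))) - 17*(-14 - 17/5/2)/4) = 1/(37/((17*(-14 - 17*2/5))) - 17*(-14 - 17*2/5)/4) = 1/(37/((17*(-14 - 34/5))) - 17*(-14 - 34/5)/4) = 1/(37/((17*(-104/5))) - 17*(-104)/(4*5)) = 1/(37/(-1768/5) - 1/4*(-1768/5)) = 1/(37*(-5/1768) + 442/5) = 1/(-185/1768 + 442/5) = 1/(780531/8840) = 8840/780531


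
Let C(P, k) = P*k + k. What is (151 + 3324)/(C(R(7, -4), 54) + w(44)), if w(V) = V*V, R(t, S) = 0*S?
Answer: 695/398 ≈ 1.7462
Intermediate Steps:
R(t, S) = 0
C(P, k) = k + P*k
w(V) = V²
(151 + 3324)/(C(R(7, -4), 54) + w(44)) = (151 + 3324)/(54*(1 + 0) + 44²) = 3475/(54*1 + 1936) = 3475/(54 + 1936) = 3475/1990 = 3475*(1/1990) = 695/398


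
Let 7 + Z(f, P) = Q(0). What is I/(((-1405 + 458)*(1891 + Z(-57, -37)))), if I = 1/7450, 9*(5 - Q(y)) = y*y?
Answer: -1/13327178350 ≈ -7.5035e-11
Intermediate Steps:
Q(y) = 5 - y²/9 (Q(y) = 5 - y*y/9 = 5 - y²/9)
Z(f, P) = -2 (Z(f, P) = -7 + (5 - ⅑*0²) = -7 + (5 - ⅑*0) = -7 + (5 + 0) = -7 + 5 = -2)
I = 1/7450 ≈ 0.00013423
I/(((-1405 + 458)*(1891 + Z(-57, -37)))) = 1/(7450*(((-1405 + 458)*(1891 - 2)))) = 1/(7450*((-947*1889))) = (1/7450)/(-1788883) = (1/7450)*(-1/1788883) = -1/13327178350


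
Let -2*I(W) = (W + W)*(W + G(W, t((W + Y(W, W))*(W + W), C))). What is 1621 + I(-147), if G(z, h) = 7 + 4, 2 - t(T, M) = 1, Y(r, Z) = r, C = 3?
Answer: -18371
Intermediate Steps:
t(T, M) = 1 (t(T, M) = 2 - 1*1 = 2 - 1 = 1)
G(z, h) = 11
I(W) = -W*(11 + W) (I(W) = -(W + W)*(W + 11)/2 = -2*W*(11 + W)/2 = -W*(11 + W))
1621 + I(-147) = 1621 - 1*(-147)*(11 - 147) = 1621 - 1*(-147)*(-136) = 1621 - 19992 = -18371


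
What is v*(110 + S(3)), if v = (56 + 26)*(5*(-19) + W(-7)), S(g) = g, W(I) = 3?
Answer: -852472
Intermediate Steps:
v = -7544 (v = (56 + 26)*(5*(-19) + 3) = 82*(-95 + 3) = 82*(-92) = -7544)
v*(110 + S(3)) = -7544*(110 + 3) = -7544*113 = -852472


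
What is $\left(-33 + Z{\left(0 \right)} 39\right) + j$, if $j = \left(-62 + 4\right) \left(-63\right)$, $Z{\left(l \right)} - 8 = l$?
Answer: $3933$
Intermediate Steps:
$Z{\left(l \right)} = 8 + l$
$j = 3654$ ($j = \left(-58\right) \left(-63\right) = 3654$)
$\left(-33 + Z{\left(0 \right)} 39\right) + j = \left(-33 + \left(8 + 0\right) 39\right) + 3654 = \left(-33 + 8 \cdot 39\right) + 3654 = \left(-33 + 312\right) + 3654 = 279 + 3654 = 3933$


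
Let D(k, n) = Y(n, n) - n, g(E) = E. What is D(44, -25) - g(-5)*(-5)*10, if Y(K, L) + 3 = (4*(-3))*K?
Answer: 72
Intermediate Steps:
Y(K, L) = -3 - 12*K (Y(K, L) = -3 + (4*(-3))*K = -3 - 12*K)
D(k, n) = -3 - 13*n (D(k, n) = (-3 - 12*n) - n = -3 - 13*n)
D(44, -25) - g(-5)*(-5)*10 = (-3 - 13*(-25)) - (-5*(-5))*10 = (-3 + 325) - 25*10 = 322 - 1*250 = 322 - 250 = 72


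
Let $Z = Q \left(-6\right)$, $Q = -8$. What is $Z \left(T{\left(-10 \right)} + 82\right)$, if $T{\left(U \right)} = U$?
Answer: $3456$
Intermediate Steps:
$Z = 48$ ($Z = \left(-8\right) \left(-6\right) = 48$)
$Z \left(T{\left(-10 \right)} + 82\right) = 48 \left(-10 + 82\right) = 48 \cdot 72 = 3456$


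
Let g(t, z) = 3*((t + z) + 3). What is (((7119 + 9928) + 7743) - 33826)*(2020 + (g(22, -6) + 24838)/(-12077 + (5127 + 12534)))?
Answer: -25537034925/1396 ≈ -1.8293e+7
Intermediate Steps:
g(t, z) = 9 + 3*t + 3*z (g(t, z) = 3*(3 + t + z) = 9 + 3*t + 3*z)
(((7119 + 9928) + 7743) - 33826)*(2020 + (g(22, -6) + 24838)/(-12077 + (5127 + 12534))) = (((7119 + 9928) + 7743) - 33826)*(2020 + ((9 + 3*22 + 3*(-6)) + 24838)/(-12077 + (5127 + 12534))) = ((17047 + 7743) - 33826)*(2020 + ((9 + 66 - 18) + 24838)/(-12077 + 17661)) = (24790 - 33826)*(2020 + (57 + 24838)/5584) = -9036*(2020 + 24895*(1/5584)) = -9036*(2020 + 24895/5584) = -9036*11304575/5584 = -25537034925/1396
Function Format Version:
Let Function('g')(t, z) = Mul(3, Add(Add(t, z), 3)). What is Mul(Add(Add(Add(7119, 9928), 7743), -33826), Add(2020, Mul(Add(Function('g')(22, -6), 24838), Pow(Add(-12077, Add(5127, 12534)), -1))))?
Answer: Rational(-25537034925, 1396) ≈ -1.8293e+7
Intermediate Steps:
Function('g')(t, z) = Add(9, Mul(3, t), Mul(3, z)) (Function('g')(t, z) = Mul(3, Add(3, t, z)) = Add(9, Mul(3, t), Mul(3, z)))
Mul(Add(Add(Add(7119, 9928), 7743), -33826), Add(2020, Mul(Add(Function('g')(22, -6), 24838), Pow(Add(-12077, Add(5127, 12534)), -1)))) = Mul(Add(Add(Add(7119, 9928), 7743), -33826), Add(2020, Mul(Add(Add(9, Mul(3, 22), Mul(3, -6)), 24838), Pow(Add(-12077, Add(5127, 12534)), -1)))) = Mul(Add(Add(17047, 7743), -33826), Add(2020, Mul(Add(Add(9, 66, -18), 24838), Pow(Add(-12077, 17661), -1)))) = Mul(Add(24790, -33826), Add(2020, Mul(Add(57, 24838), Pow(5584, -1)))) = Mul(-9036, Add(2020, Mul(24895, Rational(1, 5584)))) = Mul(-9036, Add(2020, Rational(24895, 5584))) = Mul(-9036, Rational(11304575, 5584)) = Rational(-25537034925, 1396)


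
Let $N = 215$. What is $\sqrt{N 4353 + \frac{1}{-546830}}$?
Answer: $\frac{7 \sqrt{5711309721422830}}{546830} \approx 967.42$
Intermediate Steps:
$\sqrt{N 4353 + \frac{1}{-546830}} = \sqrt{215 \cdot 4353 + \frac{1}{-546830}} = \sqrt{935895 - \frac{1}{546830}} = \sqrt{\frac{511775462849}{546830}} = \frac{7 \sqrt{5711309721422830}}{546830}$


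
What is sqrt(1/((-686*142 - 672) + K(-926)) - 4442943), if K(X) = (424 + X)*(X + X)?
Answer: I*sqrt(768175763768594395)/415810 ≈ 2107.8*I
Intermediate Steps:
K(X) = 2*X*(424 + X) (K(X) = (424 + X)*(2*X) = 2*X*(424 + X))
sqrt(1/((-686*142 - 672) + K(-926)) - 4442943) = sqrt(1/((-686*142 - 672) + 2*(-926)*(424 - 926)) - 4442943) = sqrt(1/((-97412 - 672) + 2*(-926)*(-502)) - 4442943) = sqrt(1/(-98084 + 929704) - 4442943) = sqrt(1/831620 - 4442943) = sqrt(-3694840257659/831620) = I*sqrt(768175763768594395)/415810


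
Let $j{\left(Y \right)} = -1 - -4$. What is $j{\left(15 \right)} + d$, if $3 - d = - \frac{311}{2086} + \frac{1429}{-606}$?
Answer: $\frac{2688514}{316029} \approx 8.5072$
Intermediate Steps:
$d = \frac{1740427}{316029}$ ($d = 3 - \left(- \frac{311}{2086} + \frac{1429}{-606}\right) = 3 - \left(\left(-311\right) \frac{1}{2086} + 1429 \left(- \frac{1}{606}\right)\right) = 3 - \left(- \frac{311}{2086} - \frac{1429}{606}\right) = 3 - - \frac{792340}{316029} = 3 + \frac{792340}{316029} = \frac{1740427}{316029} \approx 5.5072$)
$j{\left(Y \right)} = 3$ ($j{\left(Y \right)} = -1 + 4 = 3$)
$j{\left(15 \right)} + d = 3 + \frac{1740427}{316029} = \frac{2688514}{316029}$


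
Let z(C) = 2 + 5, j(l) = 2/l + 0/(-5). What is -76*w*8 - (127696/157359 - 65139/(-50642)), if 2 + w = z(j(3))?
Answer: -24242399401853/7968974478 ≈ -3042.1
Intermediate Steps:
j(l) = 2/l (j(l) = 2/l + 0*(-1/5) = 2/l + 0 = 2/l)
z(C) = 7
w = 5 (w = -2 + 7 = 5)
-76*w*8 - (127696/157359 - 65139/(-50642)) = -76*5*8 - (127696/157359 - 65139/(-50642)) = -380*8 - (127696*(1/157359) - 65139*(-1/50642)) = -3040 - (127696/157359 + 65139/50642) = -3040 - 1*16716988733/7968974478 = -3040 - 16716988733/7968974478 = -24242399401853/7968974478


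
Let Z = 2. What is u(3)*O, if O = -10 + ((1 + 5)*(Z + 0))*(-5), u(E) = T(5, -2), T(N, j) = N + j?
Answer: -210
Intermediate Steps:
u(E) = 3 (u(E) = 5 - 2 = 3)
O = -70 (O = -10 + ((1 + 5)*(2 + 0))*(-5) = -10 + (6*2)*(-5) = -10 + 12*(-5) = -10 - 60 = -70)
u(3)*O = 3*(-70) = -210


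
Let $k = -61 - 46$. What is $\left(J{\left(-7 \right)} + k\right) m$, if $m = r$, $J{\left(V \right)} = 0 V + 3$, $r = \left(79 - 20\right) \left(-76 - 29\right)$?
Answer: $644280$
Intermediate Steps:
$r = -6195$ ($r = 59 \left(-105\right) = -6195$)
$J{\left(V \right)} = 3$ ($J{\left(V \right)} = 0 + 3 = 3$)
$k = -107$ ($k = -61 - 46 = -107$)
$m = -6195$
$\left(J{\left(-7 \right)} + k\right) m = \left(3 - 107\right) \left(-6195\right) = \left(-104\right) \left(-6195\right) = 644280$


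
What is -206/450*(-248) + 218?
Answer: 74594/225 ≈ 331.53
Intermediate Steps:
-206/450*(-248) + 218 = -206*1/450*(-248) + 218 = -103/225*(-248) + 218 = 25544/225 + 218 = 74594/225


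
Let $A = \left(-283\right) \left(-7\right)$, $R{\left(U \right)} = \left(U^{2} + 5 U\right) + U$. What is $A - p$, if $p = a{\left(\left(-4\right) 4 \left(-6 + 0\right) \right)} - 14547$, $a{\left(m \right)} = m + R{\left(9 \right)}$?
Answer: $16297$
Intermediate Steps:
$R{\left(U \right)} = U^{2} + 6 U$
$a{\left(m \right)} = 135 + m$ ($a{\left(m \right)} = m + 9 \left(6 + 9\right) = m + 9 \cdot 15 = m + 135 = 135 + m$)
$A = 1981$
$p = -14316$ ($p = \left(135 + \left(-4\right) 4 \left(-6 + 0\right)\right) - 14547 = \left(135 - -96\right) - 14547 = \left(135 + 96\right) - 14547 = 231 - 14547 = -14316$)
$A - p = 1981 - -14316 = 1981 + 14316 = 16297$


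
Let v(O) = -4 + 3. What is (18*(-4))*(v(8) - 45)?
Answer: 3312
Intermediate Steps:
v(O) = -1
(18*(-4))*(v(8) - 45) = (18*(-4))*(-1 - 45) = -72*(-46) = 3312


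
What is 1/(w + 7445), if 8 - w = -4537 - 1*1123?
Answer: 1/13113 ≈ 7.6260e-5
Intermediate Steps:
w = 5668 (w = 8 - (-4537 - 1*1123) = 8 - (-4537 - 1123) = 8 - 1*(-5660) = 8 + 5660 = 5668)
1/(w + 7445) = 1/(5668 + 7445) = 1/13113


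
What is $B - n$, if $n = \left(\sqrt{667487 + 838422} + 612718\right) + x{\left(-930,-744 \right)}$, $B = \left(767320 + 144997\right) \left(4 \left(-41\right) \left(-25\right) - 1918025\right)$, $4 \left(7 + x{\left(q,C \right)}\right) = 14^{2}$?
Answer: $-1746106926985 - \sqrt{1505909} \approx -1.7461 \cdot 10^{12}$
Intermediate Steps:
$x{\left(q,C \right)} = 42$ ($x{\left(q,C \right)} = -7 + \frac{14^{2}}{4} = -7 + \frac{1}{4} \cdot 196 = -7 + 49 = 42$)
$B = -1746106314225$ ($B = 912317 \left(\left(-164\right) \left(-25\right) - 1918025\right) = 912317 \left(4100 - 1918025\right) = 912317 \left(-1913925\right) = -1746106314225$)
$n = 612760 + \sqrt{1505909}$ ($n = \left(\sqrt{667487 + 838422} + 612718\right) + 42 = \left(\sqrt{1505909} + 612718\right) + 42 = \left(612718 + \sqrt{1505909}\right) + 42 = 612760 + \sqrt{1505909} \approx 6.1399 \cdot 10^{5}$)
$B - n = -1746106314225 - \left(612760 + \sqrt{1505909}\right) = -1746106926985 - \sqrt{1505909}$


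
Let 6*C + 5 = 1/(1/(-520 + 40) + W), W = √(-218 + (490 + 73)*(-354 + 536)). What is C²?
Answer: 13874417797265602795225/19979153974936107417636 - 3015416205184000*√25562/554976499303780761601 ≈ 0.69358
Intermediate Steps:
W = 2*√25562 (W = √(-218 + 563*182) = √(-218 + 102466) = √102248 = 2*√25562 ≈ 319.76)
C = -⅚ + 1/(6*(-1/480 + 2*√25562)) (C = -⅚ + 1/(6*(1/(-520 + 40) + 2*√25562)) = -⅚ + 1/(6*(1/(-480) + 2*√25562)) = -⅚ + 1/(6*(-1/480 + 2*√25562)) ≈ -0.83281)
C² = (-117789695515/141347635194 + 76800*√25562/23557939199)²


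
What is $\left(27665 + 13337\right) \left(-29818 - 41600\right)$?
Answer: $-2928280836$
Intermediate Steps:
$\left(27665 + 13337\right) \left(-29818 - 41600\right) = 41002 \left(-29818 - 41600\right) = 41002 \left(-71418\right) = -2928280836$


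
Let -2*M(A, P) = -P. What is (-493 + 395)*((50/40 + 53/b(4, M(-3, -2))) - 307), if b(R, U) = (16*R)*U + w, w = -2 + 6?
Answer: 450751/15 ≈ 30050.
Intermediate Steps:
w = 4
M(A, P) = P/2 (M(A, P) = -(-1)*P/2 = P/2)
b(R, U) = 4 + 16*R*U (b(R, U) = (16*R)*U + 4 = 16*R*U + 4 = 4 + 16*R*U)
(-493 + 395)*((50/40 + 53/b(4, M(-3, -2))) - 307) = (-493 + 395)*((50/40 + 53/(4 + 16*4*((½)*(-2)))) - 307) = -98*((50*(1/40) + 53/(4 + 16*4*(-1))) - 307) = -98*((5/4 + 53/(4 - 64)) - 307) = -98*((5/4 + 53/(-60)) - 307) = -98*((5/4 + 53*(-1/60)) - 307) = -98*((5/4 - 53/60) - 307) = -98*(11/30 - 307) = -98*(-9199/30) = 450751/15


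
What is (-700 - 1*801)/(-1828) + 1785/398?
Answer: 1930189/363772 ≈ 5.3060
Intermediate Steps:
(-700 - 1*801)/(-1828) + 1785/398 = (-700 - 801)*(-1/1828) + 1785*(1/398) = -1501*(-1/1828) + 1785/398 = 1501/1828 + 1785/398 = 1930189/363772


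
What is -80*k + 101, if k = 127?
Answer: -10059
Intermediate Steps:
-80*k + 101 = -80*127 + 101 = -10160 + 101 = -10059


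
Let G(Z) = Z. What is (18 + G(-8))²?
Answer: 100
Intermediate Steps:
(18 + G(-8))² = (18 - 8)² = 10² = 100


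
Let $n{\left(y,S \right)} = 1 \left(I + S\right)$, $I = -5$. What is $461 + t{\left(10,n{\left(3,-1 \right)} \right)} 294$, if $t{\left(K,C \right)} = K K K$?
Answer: $294461$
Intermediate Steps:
$n{\left(y,S \right)} = -5 + S$ ($n{\left(y,S \right)} = 1 \left(-5 + S\right) = -5 + S$)
$t{\left(K,C \right)} = K^{3}$ ($t{\left(K,C \right)} = K^{2} K = K^{3}$)
$461 + t{\left(10,n{\left(3,-1 \right)} \right)} 294 = 461 + 10^{3} \cdot 294 = 461 + 1000 \cdot 294 = 461 + 294000 = 294461$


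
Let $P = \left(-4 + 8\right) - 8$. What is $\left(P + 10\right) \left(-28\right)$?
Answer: $-168$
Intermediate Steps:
$P = -4$ ($P = 4 - 8 = -4$)
$\left(P + 10\right) \left(-28\right) = \left(-4 + 10\right) \left(-28\right) = 6 \left(-28\right) = -168$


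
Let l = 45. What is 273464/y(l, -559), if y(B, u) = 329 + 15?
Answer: 34183/43 ≈ 794.95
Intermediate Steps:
y(B, u) = 344
273464/y(l, -559) = 273464/344 = 273464*(1/344) = 34183/43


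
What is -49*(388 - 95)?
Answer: -14357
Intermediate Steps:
-49*(388 - 95) = -49*293 = -14357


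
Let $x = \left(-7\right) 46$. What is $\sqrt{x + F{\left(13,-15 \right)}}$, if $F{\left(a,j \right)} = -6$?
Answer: $2 i \sqrt{82} \approx 18.111 i$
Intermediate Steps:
$x = -322$
$\sqrt{x + F{\left(13,-15 \right)}} = \sqrt{-322 - 6} = \sqrt{-328} = 2 i \sqrt{82}$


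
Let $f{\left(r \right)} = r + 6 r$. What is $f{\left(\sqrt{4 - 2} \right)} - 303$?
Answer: $-303 + 7 \sqrt{2} \approx -293.1$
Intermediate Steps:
$f{\left(r \right)} = 7 r$
$f{\left(\sqrt{4 - 2} \right)} - 303 = 7 \sqrt{4 - 2} - 303 = 7 \sqrt{2} - 303 = -303 + 7 \sqrt{2}$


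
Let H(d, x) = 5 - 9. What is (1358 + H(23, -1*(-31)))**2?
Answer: 1833316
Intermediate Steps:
H(d, x) = -4
(1358 + H(23, -1*(-31)))**2 = (1358 - 4)**2 = 1354**2 = 1833316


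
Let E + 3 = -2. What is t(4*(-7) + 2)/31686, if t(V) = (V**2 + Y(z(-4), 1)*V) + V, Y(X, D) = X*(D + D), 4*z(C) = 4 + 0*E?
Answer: 299/15843 ≈ 0.018873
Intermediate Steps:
E = -5 (E = -3 - 2 = -5)
z(C) = 1 (z(C) = (4 + 0*(-5))/4 = (4 + 0)/4 = (1/4)*4 = 1)
Y(X, D) = 2*D*X (Y(X, D) = X*(2*D) = 2*D*X)
t(V) = V**2 + 3*V (t(V) = (V**2 + (2*1*1)*V) + V = (V**2 + 2*V) + V = V**2 + 3*V)
t(4*(-7) + 2)/31686 = ((4*(-7) + 2)*(3 + (4*(-7) + 2)))/31686 = ((-28 + 2)*(3 + (-28 + 2)))*(1/31686) = -26*(3 - 26)*(1/31686) = -26*(-23)*(1/31686) = 598*(1/31686) = 299/15843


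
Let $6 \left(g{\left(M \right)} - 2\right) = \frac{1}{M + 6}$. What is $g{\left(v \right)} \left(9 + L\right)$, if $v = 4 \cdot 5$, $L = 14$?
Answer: $\frac{7199}{156} \approx 46.147$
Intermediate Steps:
$v = 20$
$g{\left(M \right)} = 2 + \frac{1}{6 \left(6 + M\right)}$ ($g{\left(M \right)} = 2 + \frac{1}{6 \left(M + 6\right)} = 2 + \frac{1}{6 \left(6 + M\right)}$)
$g{\left(v \right)} \left(9 + L\right) = \frac{73 + 12 \cdot 20}{6 \left(6 + 20\right)} \left(9 + 14\right) = \frac{73 + 240}{6 \cdot 26} \cdot 23 = \frac{1}{6} \cdot \frac{1}{26} \cdot 313 \cdot 23 = \frac{313}{156} \cdot 23 = \frac{7199}{156}$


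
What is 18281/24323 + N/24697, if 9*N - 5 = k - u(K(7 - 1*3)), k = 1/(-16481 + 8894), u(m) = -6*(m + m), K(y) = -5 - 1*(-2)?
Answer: 30823088052577/41017948460073 ≈ 0.75145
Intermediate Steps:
K(y) = -3 (K(y) = -5 + 2 = -3)
u(m) = -12*m
k = -1/7587 (k = 1/(-7587) = -1/7587 ≈ -0.00013180)
N = -235198/68283 (N = 5/9 + (-1/7587 - (-12)*(-3))/9 = 5/9 + (-1/7587 - 1*36)/9 = 5/9 + (-1/7587 - 36)/9 = 5/9 + (⅑)*(-273133/7587) = 5/9 - 273133/68283 = -235198/68283 ≈ -3.4445)
18281/24323 + N/24697 = 18281/24323 - 235198/68283/24697 = 18281*(1/24323) - 235198/68283*1/24697 = 18281/24323 - 235198/1686385251 = 30823088052577/41017948460073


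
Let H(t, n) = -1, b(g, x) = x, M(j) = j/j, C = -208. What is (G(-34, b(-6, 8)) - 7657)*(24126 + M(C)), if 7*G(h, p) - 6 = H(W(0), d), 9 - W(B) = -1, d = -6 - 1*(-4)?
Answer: -1293062438/7 ≈ -1.8472e+8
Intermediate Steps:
d = -2 (d = -6 + 4 = -2)
W(B) = 10 (W(B) = 9 - 1*(-1) = 9 + 1 = 10)
M(j) = 1
G(h, p) = 5/7 (G(h, p) = 6/7 + (⅐)*(-1) = 6/7 - ⅐ = 5/7)
(G(-34, b(-6, 8)) - 7657)*(24126 + M(C)) = (5/7 - 7657)*(24126 + 1) = -53594/7*24127 = -1293062438/7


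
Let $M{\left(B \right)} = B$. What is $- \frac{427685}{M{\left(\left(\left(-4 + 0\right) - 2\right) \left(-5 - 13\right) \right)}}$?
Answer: $- \frac{427685}{108} \approx -3960.0$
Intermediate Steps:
$- \frac{427685}{M{\left(\left(\left(-4 + 0\right) - 2\right) \left(-5 - 13\right) \right)}} = - \frac{427685}{\left(\left(-4 + 0\right) - 2\right) \left(-5 - 13\right)} = - \frac{427685}{\left(-4 - 2\right) \left(-18\right)} = - \frac{427685}{\left(-6\right) \left(-18\right)} = - \frac{427685}{108}$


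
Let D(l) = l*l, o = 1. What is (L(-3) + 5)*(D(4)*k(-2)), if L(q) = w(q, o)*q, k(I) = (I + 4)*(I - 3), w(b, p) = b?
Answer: -2240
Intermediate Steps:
D(l) = l**2
k(I) = (-3 + I)*(4 + I) (k(I) = (4 + I)*(-3 + I) = (-3 + I)*(4 + I))
L(q) = q**2 (L(q) = q*q = q**2)
(L(-3) + 5)*(D(4)*k(-2)) = ((-3)**2 + 5)*(4**2*(-12 - 2 + (-2)**2)) = (9 + 5)*(16*(-12 - 2 + 4)) = 14*(16*(-10)) = 14*(-160) = -2240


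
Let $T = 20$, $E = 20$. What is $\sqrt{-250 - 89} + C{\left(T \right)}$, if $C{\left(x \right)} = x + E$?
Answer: $40 + i \sqrt{339} \approx 40.0 + 18.412 i$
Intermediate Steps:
$C{\left(x \right)} = 20 + x$ ($C{\left(x \right)} = x + 20 = 20 + x$)
$\sqrt{-250 - 89} + C{\left(T \right)} = \sqrt{-250 - 89} + \left(20 + 20\right) = \sqrt{-339} + 40 = i \sqrt{339} + 40 = 40 + i \sqrt{339}$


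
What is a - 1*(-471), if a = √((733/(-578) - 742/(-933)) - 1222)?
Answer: 471 + I*√1230156471306/31722 ≈ 471.0 + 34.964*I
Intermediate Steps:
a = I*√1230156471306/31722 (a = √((733*(-1/578) - 742*(-1/933)) - 1222) = √((-733/578 + 742/933) - 1222) = √(-255013/539274 - 1222) = √(-659247841/539274) = I*√1230156471306/31722 ≈ 34.964*I)
a - 1*(-471) = I*√1230156471306/31722 - 1*(-471) = I*√1230156471306/31722 + 471 = 471 + I*√1230156471306/31722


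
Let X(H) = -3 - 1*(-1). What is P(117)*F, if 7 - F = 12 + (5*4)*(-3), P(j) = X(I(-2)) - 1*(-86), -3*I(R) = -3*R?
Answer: 4620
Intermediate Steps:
I(R) = R (I(R) = -(-1)*R = R)
X(H) = -2 (X(H) = -3 + 1 = -2)
P(j) = 84 (P(j) = -2 - 1*(-86) = -2 + 86 = 84)
F = 55 (F = 7 - (12 + (5*4)*(-3)) = 7 - (12 + 20*(-3)) = 7 - (12 - 60) = 7 - 1*(-48) = 7 + 48 = 55)
P(117)*F = 84*55 = 4620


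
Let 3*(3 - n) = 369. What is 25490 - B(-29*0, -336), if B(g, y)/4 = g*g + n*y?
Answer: -135790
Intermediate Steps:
n = -120 (n = 3 - 1/3*369 = 3 - 123 = -120)
B(g, y) = -480*y + 4*g**2 (B(g, y) = 4*(g*g - 120*y) = 4*(g**2 - 120*y) = -480*y + 4*g**2)
25490 - B(-29*0, -336) = 25490 - (-480*(-336) + 4*(-29*0)**2) = 25490 - (161280 + 4*0**2) = 25490 - (161280 + 4*0) = 25490 - (161280 + 0) = 25490 - 1*161280 = 25490 - 161280 = -135790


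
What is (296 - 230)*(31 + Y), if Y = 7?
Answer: 2508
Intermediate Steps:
(296 - 230)*(31 + Y) = (296 - 230)*(31 + 7) = 66*38 = 2508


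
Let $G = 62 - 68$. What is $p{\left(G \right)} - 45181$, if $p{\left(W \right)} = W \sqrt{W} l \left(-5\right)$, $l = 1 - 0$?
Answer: $-45181 + 30 i \sqrt{6} \approx -45181.0 + 73.485 i$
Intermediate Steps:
$l = 1$ ($l = 1 + 0 = 1$)
$G = -6$ ($G = 62 - 68 = -6$)
$p{\left(W \right)} = - 5 W^{\frac{3}{2}}$ ($p{\left(W \right)} = W \sqrt{W} 1 \left(-5\right) = W^{\frac{3}{2}} \cdot 1 \left(-5\right) = W^{\frac{3}{2}} \left(-5\right) = - 5 W^{\frac{3}{2}}$)
$p{\left(G \right)} - 45181 = - 5 \left(-6\right)^{\frac{3}{2}} - 45181 = - 5 \left(- 6 i \sqrt{6}\right) - 45181 = 30 i \sqrt{6} - 45181 = -45181 + 30 i \sqrt{6}$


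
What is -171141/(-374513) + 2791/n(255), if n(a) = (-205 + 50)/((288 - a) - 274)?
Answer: 251935580558/58049515 ≈ 4340.0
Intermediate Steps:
n(a) = -155/(14 - a)
-171141/(-374513) + 2791/n(255) = -171141/(-374513) + 2791/((155/(-14 + 255))) = -171141*(-1/374513) + 2791/((155/241)) = 171141/374513 + 2791/((155*(1/241))) = 171141/374513 + 2791/(155/241) = 171141/374513 + 2791*(241/155) = 171141/374513 + 672631/155 = 251935580558/58049515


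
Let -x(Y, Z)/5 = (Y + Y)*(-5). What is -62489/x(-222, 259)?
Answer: 62489/11100 ≈ 5.6296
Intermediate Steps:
x(Y, Z) = 50*Y (x(Y, Z) = -5*(Y + Y)*(-5) = -5*2*Y*(-5) = -(-50)*Y = 50*Y)
-62489/x(-222, 259) = -62489/(50*(-222)) = -62489/(-11100) = -62489*(-1/11100) = 62489/11100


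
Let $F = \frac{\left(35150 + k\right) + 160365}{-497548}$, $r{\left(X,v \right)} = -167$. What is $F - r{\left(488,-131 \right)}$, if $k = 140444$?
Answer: $\frac{82754557}{497548} \approx 166.32$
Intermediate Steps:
$F = - \frac{335959}{497548}$ ($F = \frac{\left(35150 + 140444\right) + 160365}{-497548} = \left(175594 + 160365\right) \left(- \frac{1}{497548}\right) = 335959 \left(- \frac{1}{497548}\right) = - \frac{335959}{497548} \approx -0.67523$)
$F - r{\left(488,-131 \right)} = - \frac{335959}{497548} - -167 = - \frac{335959}{497548} + 167 = \frac{82754557}{497548}$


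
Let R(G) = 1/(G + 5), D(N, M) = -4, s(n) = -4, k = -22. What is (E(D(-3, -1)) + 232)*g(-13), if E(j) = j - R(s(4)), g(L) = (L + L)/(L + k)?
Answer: 5902/35 ≈ 168.63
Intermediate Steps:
g(L) = 2*L/(-22 + L) (g(L) = (L + L)/(L - 22) = (2*L)/(-22 + L) = 2*L/(-22 + L))
R(G) = 1/(5 + G)
E(j) = -1 + j (E(j) = j - 1/(5 - 4) = j - 1/1 = j - 1*1 = j - 1 = -1 + j)
(E(D(-3, -1)) + 232)*g(-13) = ((-1 - 4) + 232)*(2*(-13)/(-22 - 13)) = (-5 + 232)*(2*(-13)/(-35)) = 227*(2*(-13)*(-1/35)) = 227*(26/35) = 5902/35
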